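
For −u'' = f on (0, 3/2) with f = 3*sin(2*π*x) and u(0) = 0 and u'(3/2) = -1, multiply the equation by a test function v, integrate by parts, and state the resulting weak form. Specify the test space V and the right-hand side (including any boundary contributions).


V = {v ∈ H^1(0, 3/2) : v(0) = 0} (test functions vanish at x = 0 where u is specified); weak form: ∫_0^3/2 u'v' dx = ∫_0^3/2 (3*sin(2*π*x)) v dx − v(3/2) for all v ∈ V.

Multiply both sides by a test function v and integrate from 0 to 3/2:
  ∫_0^3/2 −u''(x) v(x) dx = ∫_0^3/2 f(x) v(x) dx.
Integrate the LHS by parts once:
  ∫_0^3/2 −u'' v dx = −[u'(x) v(x)]_0^3/2 + ∫_0^3/2 u'(x) v'(x) dx.
Thus ∫_0^3/2 u'(x) v'(x) dx = ∫_0^3/2 f(x) v(x) dx + [u'(x) v(x)]_0^3/2.
Choose V so that boundary terms are either known or forced to vanish.
Mixed BC: u(0) = 0 (Dirichlet) and u'(3/2) = -1 (Neumann). Define V = {v ∈ H^1(0, 3/2) : v(0) = 0}. Then [u' v]_0^3/2 = u'(3/2)·v(3/2) − u'(0)·0 = − v(3/2).
Weak formulation: find u (satisfying any essential BC) such that ∫_0^3/2 u'(x) v'(x) dx = ∫_0^3/2 f v dx − v(3/2) for all v ∈ V (Dirichlet at 0 absorbed into V; Neumann datum at x = 3/2 contributes the boundary term).
Substituting f(x) = 3*sin(2*π*x), the right-hand side is ∫_0^3/2 (3*sin(2*π*x)) v dx − v(3/2).


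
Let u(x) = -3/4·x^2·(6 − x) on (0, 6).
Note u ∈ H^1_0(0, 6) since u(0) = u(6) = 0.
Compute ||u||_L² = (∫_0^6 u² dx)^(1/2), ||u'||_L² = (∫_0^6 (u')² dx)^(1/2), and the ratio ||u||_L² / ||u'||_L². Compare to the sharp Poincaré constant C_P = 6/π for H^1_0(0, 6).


||u||_L² / ||u'||_L² = 3*sqrt(14)/7 < C_P = 6/π.

u(x) = -3/4·x^2·(6 − x), so u'(x) = 9*x*(x - 4)/4.
u(x) = -3/4·x^2·(6 − x) vanishes at x = 0 and x = 6, so u ∈ H^1_0(0, 6). Differentiate via the product rule and integrate the resulting polynomials term by term.
  ∫_0^6 u² dx = ∫_0^6 (9*x^6/16 - 27*x^5/4 + 81*x^4/4) dx. Term by term:
    ∫_0^6 9*x^6/16 dx = 157464/7;  ∫_0^6 -27*x^5/4 dx = -52488;  ∫_0^6 81*x^4/4 dx = 157464/5.
  Sum: 157464/7 − 52488 + 157464/5 = 52488/35.
  ∫_0^6 (u')² dx = ∫_0^6 (81*x^4/16 - 81*x^3/2 + 81*x^2) dx. Term by term:
    ∫_0^6 81*x^4/16 dx = 39366/5;  ∫_0^6 -81*x^3/2 dx = -13122;  ∫_0^6 81*x^2 dx = 5832.
  Sum: 39366/5 − 13122 + 5832 = 2916/5.
∫_0^6 u² dx = 52488/35, so ||u||_L² = 162*sqrt(70)/35.
∫_0^6 (u')² dx = 2916/5, so ||u'||_L² = 54*sqrt(5)/5.
Ratio ||u||_L² / ||u'||_L² = 3*sqrt(14)/7.
Sharp Poincaré constant on H^1_0(0, 6) is C_P = L/π = 6/π, achieved by sin(π/6·x).
A polynomial bump cannot attain the sharp Poincaré constant (only the first sine eigenfunction does), so the ratio is strictly less than C_P, consistent with ||u||_L² ≤ C_P ||u'||_L².


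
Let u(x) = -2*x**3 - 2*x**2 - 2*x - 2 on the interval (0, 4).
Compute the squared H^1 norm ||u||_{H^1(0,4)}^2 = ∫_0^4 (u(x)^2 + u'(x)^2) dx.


||u||_{H^1}^2 = 3158752/105

The H^1 norm (squared) on an interval (0, L) is
  ||u||_{H^1}^2 = ∫_0^L u(x)^2 dx + ∫_0^L u'(x)^2 dx.
Compute u'(x) = -6*x**2 - 4*x - 2.
Then u(x)^2 = 4*x**6 + 8*x**5 + 12*x**4 + 16*x**3 + 12*x**2 + 8*x + 4 and u'(x)^2 = 36*x**4 + 48*x**3 + 40*x**2 + 16*x + 4.
Integrate each monomial from 0 to 4 using ∫_0^4 c·x^n dx = c·4^(n+1)/(n+1):
  ∫_0^4 u(x)^2 dx = ∫_0^4 (4*x^6 + 8*x^5 + 12*x^4 + 16*x^3 + 12*x^2 + 8*x + 4) dx. Term by term:
    ∫_0^4 4*x^6 dx = 65536/7;  ∫_0^4 8*x^5 dx = 16384/3;  ∫_0^4 12*x^4 dx = 12288/5;
    ∫_0^4 16*x^3 dx = 1024;  ∫_0^4 12*x^2 dx = 256;  ∫_0^4 8*x dx = 64;
    ∫_0^4 4 dx = 16.
  Sum: 65536/7 + 16384/3 + 12288/5 + 1024 + 256 + 64 + 16 = 1957328/105.
  ∫_0^4 u'(x)^2 dx = ∫_0^4 (36*x^4 + 48*x^3 + 40*x^2 + 16*x + 4) dx. Term by term:
    ∫_0^4 36*x^4 dx = 36864/5;  ∫_0^4 48*x^3 dx = 3072;  ∫_0^4 40*x^2 dx = 2560/3;
    ∫_0^4 16*x dx = 128;  ∫_0^4 4 dx = 16.
  Sum: 36864/5 + 3072 + 2560/3 + 128 + 16 = 171632/15.
Adding: ||u||_{H^1}^2 = 1957328/105 + 171632/15 = 3158752/105.


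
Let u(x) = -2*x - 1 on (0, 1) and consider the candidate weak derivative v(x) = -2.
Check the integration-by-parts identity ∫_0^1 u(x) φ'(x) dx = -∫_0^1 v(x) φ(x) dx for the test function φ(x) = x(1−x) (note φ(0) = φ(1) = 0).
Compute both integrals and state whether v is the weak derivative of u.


LHS = 1/3, RHS = 1/3. Yes, v = u' weakly.

u(x) = -2*x - 1, classical derivative u'(x) = -2.
φ(x) = x(1−x), so φ'(x) = 1 - 2*x.
Note φ(0) = φ(1) = 0, so the boundary term u·φ vanishes.
LHS = ∫_0^1 u(x) φ'(x) dx = ∫_0^1 (4*x^2 - 1) dx. Term by term:
  ∫_0^1 4*x^2 dx = 4/3;  ∫_0^1 -1 dx = -1.
Sum: 4/3 − 1 = 1/3.
So LHS = 1/3.
∫_0^1 v(x) φ(x) dx = ∫_0^1 (2*x^2 - 2*x) dx. Term by term:
  ∫_0^1 2*x^2 dx = 2/3;  ∫_0^1 -2*x dx = -1.
Sum: 2/3 − 1 = -1/3.
So RHS = -∫_0^1 v(x) φ(x) dx = 1/3.
LHS = RHS, so the identity holds for this test φ.
Moreover u is smooth here and v(x) = u'(x) = -2 pointwise, so the identity holds for every test function. Hence v is the weak derivative of u.


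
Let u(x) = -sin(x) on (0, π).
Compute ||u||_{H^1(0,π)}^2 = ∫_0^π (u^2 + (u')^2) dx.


||u||_{H^1(0,π)}^2 = π

u'(x) = -cos(x).
Expand u² and (u')² and integrate term by term on (0, π), using: for integers n ≥ 1, ∫_0^π sin²(nx) dx = ∫_0^π cos²(nx) dx = π/2; for n ≠ n', ∫_0^π sin(nx)sin(n'x) dx = ∫_0^π cos(nx)cos(n'x) dx = 0; and by product-to-sum, ∫_0^π sin(nx)cos(n'x) dx = ½∫_0^π [sin((n+n')x) + sin((n−n')x)] dx, which is 0 when n+n' is even and 2n/(n²−n'²) when n+n' is odd (it need not vanish on (0, π)).
  u² squared terms: (-1)²·∫sin(x)² dx = 1·π/2 = π/2.
  So ∫_0^π u² dx = π/2.
  (u')² squared terms: (-1)²·∫cos(x)² dx = 1·π/2 = π/2.
  So ∫_0^π (u')² dx = π/2.
||u||_{H^1}^2 = (π/2) + (π/2) = π.


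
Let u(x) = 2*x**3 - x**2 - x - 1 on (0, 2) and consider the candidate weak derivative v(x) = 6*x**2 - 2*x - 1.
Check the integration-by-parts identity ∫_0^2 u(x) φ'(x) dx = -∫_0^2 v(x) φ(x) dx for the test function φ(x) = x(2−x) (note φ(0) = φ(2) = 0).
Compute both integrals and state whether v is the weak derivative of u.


LHS = -28/5, RHS = -28/5. Yes, v = u' weakly.

u(x) = 2*x**3 - x**2 - x - 1, classical derivative u'(x) = 6*x**2 - 2*x - 1.
φ(x) = x(2−x), so φ'(x) = 2 - 2*x.
Note φ(0) = φ(2) = 0, so the boundary term u·φ vanishes.
LHS = ∫_0^2 u(x) φ'(x) dx = ∫_0^2 (-4*x^4 + 6*x^3 - 2) dx. Term by term:
  ∫_0^2 -4*x^4 dx = -128/5;  ∫_0^2 6*x^3 dx = 24;  ∫_0^2 -2 dx = -4.
Sum: -128/5 + 24 − 4 = -28/5.
So LHS = -28/5.
∫_0^2 v(x) φ(x) dx = ∫_0^2 (-6*x^4 + 14*x^3 - 3*x^2 - 2*x) dx. Term by term:
  ∫_0^2 -6*x^4 dx = -192/5;  ∫_0^2 14*x^3 dx = 56;  ∫_0^2 -3*x^2 dx = -8;
  ∫_0^2 -2*x dx = -4.
Sum: -192/5 + 56 − 8 − 4 = 28/5.
So RHS = -∫_0^2 v(x) φ(x) dx = -28/5.
LHS = RHS, so the identity holds for this test φ.
Moreover u is smooth here and v(x) = u'(x) = 6*x**2 - 2*x - 1 pointwise, so the identity holds for every test function. Hence v is the weak derivative of u.


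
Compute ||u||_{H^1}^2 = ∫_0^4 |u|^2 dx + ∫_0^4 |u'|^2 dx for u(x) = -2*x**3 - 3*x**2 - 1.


||u||_{H^1}^2 = 227740/7

The H^1 norm (squared) on an interval (0, L) is
  ||u||_{H^1}^2 = ∫_0^L u(x)^2 dx + ∫_0^L u'(x)^2 dx.
Compute u'(x) = -6*x**2 - 6*x.
Then u(x)^2 = 4*x**6 + 12*x**5 + 9*x**4 + 4*x**3 + 6*x**2 + 1 and u'(x)^2 = 36*x**4 + 72*x**3 + 36*x**2.
Integrate each monomial from 0 to 4 using ∫_0^4 c·x^n dx = c·4^(n+1)/(n+1):
  ∫_0^4 u(x)^2 dx = ∫_0^4 (4*x^6 + 12*x^5 + 9*x^4 + 4*x^3 + 6*x^2 + 1) dx. Term by term:
    ∫_0^4 4*x^6 dx = 65536/7;  ∫_0^4 12*x^5 dx = 8192;  ∫_0^4 9*x^4 dx = 9216/5;
    ∫_0^4 4*x^3 dx = 256;  ∫_0^4 6*x^2 dx = 128;  ∫_0^4 1 dx = 4.
  Sum: 65536/7 + 8192 + 9216/5 + 256 + 128 + 4 = 692492/35.
  ∫_0^4 u'(x)^2 dx = ∫_0^4 (36*x^4 + 72*x^3 + 36*x^2) dx. Term by term:
    ∫_0^4 36*x^4 dx = 36864/5;  ∫_0^4 72*x^3 dx = 4608;  ∫_0^4 36*x^2 dx = 768.
  Sum: 36864/5 + 4608 + 768 = 63744/5.
Adding: ||u||_{H^1}^2 = 692492/35 + 63744/5 = 227740/7.


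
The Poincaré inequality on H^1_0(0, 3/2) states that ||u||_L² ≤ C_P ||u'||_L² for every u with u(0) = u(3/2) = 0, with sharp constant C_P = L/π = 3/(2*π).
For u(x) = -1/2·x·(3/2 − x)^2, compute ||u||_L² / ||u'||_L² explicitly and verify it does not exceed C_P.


||u||_L² / ||u'||_L² = 3*sqrt(14)/28 < C_P = 3/(2*π).

u(x) = -1/2·x·(3/2 − x)^2, so u'(x) = -3*x^2/2 + 3*x - 9/8.
u(x) = -1/2·x·(3/2 − x)^2 vanishes at x = 0 and x = 3/2, so u ∈ H^1_0(0, 3/2). Differentiate via the product rule and integrate the resulting polynomials term by term.
  ∫_0^3/2 u² dx = ∫_0^3/2 (x^6/4 - 3*x^5/2 + 27*x^4/8 - 27*x^3/8 + 81*x^2/64) dx. Term by term:
    ∫_0^3/2 x^6/4 dx = 2187/3584;  ∫_0^3/2 -3*x^5/2 dx = -729/256;  ∫_0^3/2 27*x^4/8 dx = 6561/1280;
    ∫_0^3/2 -27*x^3/8 dx = -2187/512;  ∫_0^3/2 81*x^2/64 dx = 729/512.
  Sum: 2187/3584 − 729/256 + 6561/1280 − 2187/512 + 729/512 = 729/17920.
  ∫_0^3/2 (u')² dx = ∫_0^3/2 (9*x^4/4 - 9*x^3 + 99*x^2/8 - 27*x/4 + 81/64) dx. Term by term:
    ∫_0^3/2 9*x^4/4 dx = 2187/640;  ∫_0^3/2 -9*x^3 dx = -729/64;  ∫_0^3/2 99*x^2/8 dx = 891/64;
    ∫_0^3/2 -27*x/4 dx = -243/32;  ∫_0^3/2 81/64 dx = 243/128.
  Sum: 2187/640 − 729/64 + 891/64 − 243/32 + 243/128 = 81/320.
∫_0^3/2 u² dx = 729/17920, so ||u||_L² = 27*sqrt(70)/1120.
∫_0^3/2 (u')² dx = 81/320, so ||u'||_L² = 9*sqrt(5)/40.
Ratio ||u||_L² / ||u'||_L² = 3*sqrt(14)/28.
Sharp Poincaré constant on H^1_0(0, 3/2) is C_P = L/π = 3/(2*π), achieved by sin(2*π/3·x).
A polynomial bump cannot attain the sharp Poincaré constant (only the first sine eigenfunction does), so the ratio is strictly less than C_P, consistent with ||u||_L² ≤ C_P ||u'||_L².


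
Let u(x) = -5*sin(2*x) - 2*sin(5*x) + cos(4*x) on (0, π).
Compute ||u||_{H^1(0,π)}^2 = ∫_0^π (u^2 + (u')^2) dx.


||u||_{H^1(0,π)}^2 = -680/9 + 123*π

u'(x) = -4*sin(4*x) - 10*cos(2*x) - 10*cos(5*x).
Expand u² and (u')² and integrate term by term on (0, π), using: for integers n ≥ 1, ∫_0^π sin²(nx) dx = ∫_0^π cos²(nx) dx = π/2; for n ≠ n', ∫_0^π sin(nx)sin(n'x) dx = ∫_0^π cos(nx)cos(n'x) dx = 0; and by product-to-sum, ∫_0^π sin(nx)cos(n'x) dx = ½∫_0^π [sin((n+n')x) + sin((n−n')x)] dx, which is 0 when n+n' is even and 2n/(n²−n'²) when n+n' is odd (it need not vanish on (0, π)).
  u² squared terms: (-5)²·∫sin(2x)² dx = 25·π/2 = 25*π/2;  (-2)²·∫sin(5x)² dx = 4·π/2 = 2*π;  (1)²·∫cos(4x)² dx = 1·π/2 = π/2.
  u² cross terms: 2·(-5)·(-2)·∫sin(2x)·sin(5x) dx = 20·(0) = 0;  2·(-5)·(1)·∫sin(2x)·cos(4x) dx = -10·(0) = 0;  2·(-2)·(1)·∫sin(5x)·cos(4x) dx = -4·(10/9) = -40/9.
  So ∫_0^π u² dx = 25*π/2 + 2*π + π/2 + 0 + 0 − 40/9 = -40/9 + 15*π.
  (u')² squared terms: (-10)²·∫cos(2x)² dx = 100·π/2 = 50*π;  (-10)²·∫cos(5x)² dx = 100·π/2 = 50*π;  (-4)²·∫sin(4x)² dx = 16·π/2 = 8*π.
  (u')² cross terms: 2·(-10)·(-10)·∫cos(2x)·cos(5x) dx = 200·(0) = 0;  2·(-10)·(-4)·∫cos(2x)·sin(4x) dx = 80·(0) = 0;  2·(-10)·(-4)·∫cos(5x)·sin(4x) dx = 80·(-8/9) = -640/9.
  So ∫_0^π (u')² dx = 50*π + 50*π + 8*π + 0 + 0 − 640/9 = -640/9 + 108*π.
||u||_{H^1}^2 = (-40/9 + 15*π) + (-640/9 + 108*π) = -680/9 + 123*π.


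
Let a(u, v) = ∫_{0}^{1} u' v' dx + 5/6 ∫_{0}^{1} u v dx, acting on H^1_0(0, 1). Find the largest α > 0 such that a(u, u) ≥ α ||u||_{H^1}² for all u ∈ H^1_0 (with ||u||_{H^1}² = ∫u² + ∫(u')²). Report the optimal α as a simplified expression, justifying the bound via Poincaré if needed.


α = (5/6 + π^2)/(1 + π^2)

Coercivity of a(·,·) on H^1_0(0, 1) means a(u, u) ≥ α ||u||_{H^1}² for every u ∈ H^1_0.
The interval has length L = 1, and Poincaré/coercivity depend only on L. Here a(u, u) = ∫(u')² + (5/6)·∫u².
Here 0 < c = 5/6 < 1. The condition a(u,u) ≥ α||u||_{H^1}² reads (1−α)∫(u')² ≥ (α−c)∫u². Any admissible α is ≤ 1 (rapidly oscillating u have ∫u²/∫(u')² → 0), and α = 1 would force 0 ≥ (1−c)∫u², impossible since c < 1; so 1−α > 0. By the sharp Poincaré inequality on H^1_0 of an interval of length L, ∫(u')² ≥ (π/L)²∫u² with equality for the first sine mode sin(π(x−x₀)/L) (x₀ the left endpoint), so the inequality holds for all u iff (1−α)(π/L)² ≥ α − c, i.e. α ≤ ((π/L)² + c)/((π/L)² + 1) = (1 + c(L/π)²)/(1 + (L/π)²). With (π/L)² = π^2 and c = 5/6, the largest admissible constant is α = ((π/L)² + c)/((π/L)² + 1).
Simplifying, α = (5/6 + π^2)/(1 + π^2).


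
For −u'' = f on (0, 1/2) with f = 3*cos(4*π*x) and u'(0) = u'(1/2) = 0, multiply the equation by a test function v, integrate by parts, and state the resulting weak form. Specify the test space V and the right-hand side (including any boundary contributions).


V = H^1(0, 1/2) (no boundary constraint on v; u is determined up to an additive constant); weak form: ∫_0^1/2 u'v' dx = ∫_0^1/2 (3*cos(4*π*x)) v dx for all v ∈ V.

Multiply both sides by a test function v and integrate from 0 to 1/2:
  ∫_0^1/2 −u''(x) v(x) dx = ∫_0^1/2 f(x) v(x) dx.
Integrate the LHS by parts once:
  ∫_0^1/2 −u'' v dx = −[u'(x) v(x)]_0^1/2 + ∫_0^1/2 u'(x) v'(x) dx.
Thus ∫_0^1/2 u'(x) v'(x) dx = ∫_0^1/2 f(x) v(x) dx + [u'(x) v(x)]_0^1/2.
Choose V so that boundary terms are either known or forced to vanish.
u has homogeneous Neumann: u'(0) = u'(1/2) = 0. So [u' v]_0^1/2 = 0·v(1/2) − 0·v(0) = 0 for any v; take V = H^1(0, 1/2).
Weak formulation: find u (satisfying any essential BC) such that ∫_0^1/2 u'(x) v'(x) dx = ∫_0^1/2 f v dx for all v ∈ V (homogeneous Neumann, so boundary terms vanish).
Substituting f(x) = 3*cos(4*π*x), the right-hand side is ∫_0^1/2 (3*cos(4*π*x)) v dx.
Compatibility check (pure Neumann): taking v ≡ 1 ∈ V gives 0 = ∫_0^1/2 f dx + (0) − (0), i.e. ∫_0^1/2 f dx must equal u'(0) − u'(1/2) = 0. Indeed ∫_0^1/2 (3*cos(4*π*x)) dx = 0, so the data are compatible. The solution is then unique only up to an additive constant (fix it e.g. by requiring ∫_0^1/2 u dx = 0).


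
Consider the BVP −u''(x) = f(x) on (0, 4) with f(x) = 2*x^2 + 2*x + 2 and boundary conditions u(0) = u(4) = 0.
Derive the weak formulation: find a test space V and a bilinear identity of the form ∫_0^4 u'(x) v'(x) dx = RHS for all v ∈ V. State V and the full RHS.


V = H^1_0(0, 4) (so v(0) = v(4) = 0); weak form: ∫_0^4 u'v' dx = ∫_0^4 (2*x^2 + 2*x + 2) v dx for all v ∈ V.

Multiply both sides by a test function v and integrate from 0 to 4:
  ∫_0^4 −u''(x) v(x) dx = ∫_0^4 f(x) v(x) dx.
Integrate the LHS by parts once:
  ∫_0^4 −u'' v dx = −[u'(x) v(x)]_0^4 + ∫_0^4 u'(x) v'(x) dx.
Thus ∫_0^4 u'(x) v'(x) dx = ∫_0^4 f(x) v(x) dx + [u'(x) v(x)]_0^4.
Choose V so that boundary terms are either known or forced to vanish.
u is Dirichlet: u(0) = u(4) = 0. Let V = H^1_0(0, 4); then v(0) = v(4) = 0, and [u' v]_0^4 = 0.
Weak formulation: find u (satisfying any essential BC) such that ∫_0^4 u'(x) v'(x) dx = ∫_0^4 f v dx for all v ∈ V.
Substituting f(x) = 2*x^2 + 2*x + 2, the right-hand side is ∫_0^4 (2*x^2 + 2*x + 2) v dx.


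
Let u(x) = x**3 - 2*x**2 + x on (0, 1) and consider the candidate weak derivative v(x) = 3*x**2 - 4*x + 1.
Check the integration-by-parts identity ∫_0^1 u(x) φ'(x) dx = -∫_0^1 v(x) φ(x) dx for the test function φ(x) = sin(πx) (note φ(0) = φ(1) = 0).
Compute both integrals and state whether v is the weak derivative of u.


LHS = (12 - π^2)/π^3, RHS = (12 - π^2)/π^3. Yes, v = u' weakly.

u(x) = x**3 - 2*x**2 + x, classical derivative u'(x) = 3*x**2 - 4*x + 1.
φ(x) = sin(πx), so φ'(x) = π*cos(π*x).
Note φ(0) = φ(1) = 0, so the boundary term u·φ vanishes.
LHS = ∫_0^1 u(x) φ'(x) dx = ∫_0^1 (π*x^3*cos(π*x) - 2*π*x^2*cos(π*x) + π*x*cos(π*x)) dx. Term by term:
  ∫_0^1 π*x*cos(π*x) dx = -2/π;  ∫_0^1 π*x^3*cos(π*x) dx = -3/π + 12/π^3;  ∫_0^1 -2*π*x^2*cos(π*x) dx = 4/π.
Sum: -2/π + -3/π + 12/π^3 + 4/π = (12 - π^2)/π^3.
So LHS = (12 - π^2)/π^3.
∫_0^1 v(x) φ(x) dx = ∫_0^1 (3*x^2*sin(π*x) - 4*x*sin(π*x) + sin(π*x)) dx. Term by term:
  ∫_0^1 -4*x*sin(π*x) dx = -4/π;  ∫_0^1 3*x^2*sin(π*x) dx = -12/π^3 + 3/π;  ∫_0^1 sin(π*x) dx = 2/π.
Sum: -4/π + -12/π^3 + 3/π + 2/π = (-12 + π^2)/π^3.
So RHS = -∫_0^1 v(x) φ(x) dx = (12 - π^2)/π^3.
LHS = RHS, so the identity holds for this test φ.
Moreover u is smooth here and v(x) = u'(x) = 3*x**2 - 4*x + 1 pointwise, so the identity holds for every test function. Hence v is the weak derivative of u.


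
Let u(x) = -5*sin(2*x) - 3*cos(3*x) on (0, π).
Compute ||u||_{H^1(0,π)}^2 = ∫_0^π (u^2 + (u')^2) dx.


||u||_{H^1(0,π)}^2 = -240 + 215*π/2

u'(x) = 9*sin(3*x) - 10*cos(2*x).
Expand u² and (u')² and integrate term by term on (0, π), using: for integers n ≥ 1, ∫_0^π sin²(nx) dx = ∫_0^π cos²(nx) dx = π/2; for n ≠ n', ∫_0^π sin(nx)sin(n'x) dx = ∫_0^π cos(nx)cos(n'x) dx = 0; and by product-to-sum, ∫_0^π sin(nx)cos(n'x) dx = ½∫_0^π [sin((n+n')x) + sin((n−n')x)] dx, which is 0 when n+n' is even and 2n/(n²−n'²) when n+n' is odd (it need not vanish on (0, π)).
  u² squared terms: (-5)²·∫sin(2x)² dx = 25·π/2 = 25*π/2;  (-3)²·∫cos(3x)² dx = 9·π/2 = 9*π/2.
  u² cross terms: 2·(-5)·(-3)·∫sin(2x)·cos(3x) dx = 30·(-4/5) = -24.
  So ∫_0^π u² dx = 25*π/2 + 9*π/2 − 24 = -24 + 17*π.
  (u')² squared terms: (-10)²·∫cos(2x)² dx = 100·π/2 = 50*π;  (9)²·∫sin(3x)² dx = 81·π/2 = 81*π/2.
  (u')² cross terms: 2·(-10)·(9)·∫cos(2x)·sin(3x) dx = -180·(6/5) = -216.
  So ∫_0^π (u')² dx = 50*π + 81*π/2 − 216 = -216 + 181*π/2.
||u||_{H^1}^2 = (-24 + 17*π) + (-216 + 181*π/2) = -240 + 215*π/2.


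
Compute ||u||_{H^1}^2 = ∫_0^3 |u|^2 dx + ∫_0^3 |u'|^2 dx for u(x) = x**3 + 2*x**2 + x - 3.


||u||_{H^1}^2 = 29553/14

The H^1 norm (squared) on an interval (0, L) is
  ||u||_{H^1}^2 = ∫_0^L u(x)^2 dx + ∫_0^L u'(x)^2 dx.
Compute u'(x) = 3*x**2 + 4*x + 1.
Then u(x)^2 = x**6 + 4*x**5 + 6*x**4 - 2*x**3 - 11*x**2 - 6*x + 9 and u'(x)^2 = 9*x**4 + 24*x**3 + 22*x**2 + 8*x + 1.
Integrate each monomial from 0 to 3 using ∫_0^3 c·x^n dx = c·3^(n+1)/(n+1):
  ∫_0^3 u(x)^2 dx = ∫_0^3 (x^6 + 4*x^5 + 6*x^4 - 2*x^3 - 11*x^2 - 6*x + 9) dx. Term by term:
    ∫_0^3 x^6 dx = 2187/7;  ∫_0^3 4*x^5 dx = 486;  ∫_0^3 6*x^4 dx = 1458/5;
    ∫_0^3 -2*x^3 dx = -81/2;  ∫_0^3 -11*x^2 dx = -99;  ∫_0^3 -6*x dx = -27;
    ∫_0^3 9 dx = 27.
  Sum: 2187/7 + 486 + 1458/5 − 81/2 − 99 − 27 + 27 = 66537/70.
  ∫_0^3 u'(x)^2 dx = ∫_0^3 (9*x^4 + 24*x^3 + 22*x^2 + 8*x + 1) dx. Term by term:
    ∫_0^3 9*x^4 dx = 2187/5;  ∫_0^3 24*x^3 dx = 486;  ∫_0^3 22*x^2 dx = 198;
    ∫_0^3 8*x dx = 36;  ∫_0^3 1 dx = 3.
  Sum: 2187/5 + 486 + 198 + 36 + 3 = 5802/5.
Adding: ||u||_{H^1}^2 = 66537/70 + 5802/5 = 29553/14.


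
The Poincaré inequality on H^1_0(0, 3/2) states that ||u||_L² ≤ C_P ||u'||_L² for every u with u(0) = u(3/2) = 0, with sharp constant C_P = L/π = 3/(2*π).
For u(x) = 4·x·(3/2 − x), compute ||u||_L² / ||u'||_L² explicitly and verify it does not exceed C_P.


||u||_L² / ||u'||_L² = 3*sqrt(10)/20 < C_P = 3/(2*π).

u(x) = 4·x·(3/2 − x), so u'(x) = 6 - 8*x.
u(x) = 4·x·(3/2 − x) vanishes at x = 0 and x = 3/2, so u ∈ H^1_0(0, 3/2). Differentiate via the product rule and integrate the resulting polynomials term by term.
  ∫_0^3/2 u² dx = ∫_0^3/2 (16*x^4 - 48*x^3 + 36*x^2) dx. Term by term:
    ∫_0^3/2 16*x^4 dx = 243/10;  ∫_0^3/2 -48*x^3 dx = -243/4;  ∫_0^3/2 36*x^2 dx = 81/2.
  Sum: 243/10 − 243/4 + 81/2 = 81/20.
  ∫_0^3/2 (u')² dx = ∫_0^3/2 (64*x^2 - 96*x + 36) dx. Term by term:
    ∫_0^3/2 64*x^2 dx = 72;  ∫_0^3/2 -96*x dx = -108;  ∫_0^3/2 36 dx = 54.
  Sum: 72 − 108 + 54 = 18.
∫_0^3/2 u² dx = 81/20, so ||u||_L² = 9*sqrt(5)/10.
∫_0^3/2 (u')² dx = 18, so ||u'||_L² = 3*sqrt(2).
Ratio ||u||_L² / ||u'||_L² = 3*sqrt(10)/20.
Sharp Poincaré constant on H^1_0(0, 3/2) is C_P = L/π = 3/(2*π), achieved by sin(2*π/3·x).
A polynomial bump cannot attain the sharp Poincaré constant (only the first sine eigenfunction does), so the ratio is strictly less than C_P, consistent with ||u||_L² ≤ C_P ||u'||_L².


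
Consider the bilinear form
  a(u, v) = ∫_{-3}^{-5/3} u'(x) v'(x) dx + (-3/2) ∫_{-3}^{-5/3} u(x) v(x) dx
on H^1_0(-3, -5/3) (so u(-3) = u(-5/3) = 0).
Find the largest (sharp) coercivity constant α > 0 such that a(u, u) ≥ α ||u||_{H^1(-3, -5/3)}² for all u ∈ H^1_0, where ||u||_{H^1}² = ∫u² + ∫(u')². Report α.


α = 3*(-8 + 3*π^2)/(16 + 9*π^2)

Coercivity of a(·,·) on H^1_0(-3, -5/3) means a(u, u) ≥ α ||u||_{H^1}² for every u ∈ H^1_0.
The interval has length L = 4/3, and Poincaré/coercivity depend only on L. Here a(u, u) = ∫(u')² + (-3/2)·∫u².
Here c = -3/2 < 0 with |c| < (π/L)² = 9*π^2/16, so coercivity still holds. The condition a(u,u) ≥ α||u||_{H^1}² reads (1−α)∫(u')² ≥ (α−c)∫u². Any admissible α is ≤ 1 (rapidly oscillating u have ∫u²/∫(u')² → 0), and α = 1 would force 0 ≥ (1−c)∫u², impossible since c < 1; so 1−α > 0. By the sharp Poincaré inequality on H^1_0 of an interval of length L, ∫(u')² ≥ (π/L)²∫u² with equality for the first sine mode sin(π(x−x₀)/L) (x₀ the left endpoint), so the inequality holds for all u iff (1−α)(π/L)² ≥ α − c, i.e. α ≤ ((π/L)² + c)/((π/L)² + 1) = (1 + c(L/π)²)/(1 + (L/π)²). (Direct route, valid since c ≤ 0: Poincaré gives c∫u² ≥ c(L/π)²∫(u')², so a(u,u) ≥ (1 + c(L/π)²)∫(u')², while ||u||_{H^1}² ≤ (1 + (L/π)²)∫(u')²; dividing yields the same α.) With (π/L)² = 9*π^2/16 and c = -3/2, the largest admissible constant is α = ((π/L)² + c)/((π/L)² + 1).
Simplifying, α = 3*(-8 + 3*π^2)/(16 + 9*π^2).


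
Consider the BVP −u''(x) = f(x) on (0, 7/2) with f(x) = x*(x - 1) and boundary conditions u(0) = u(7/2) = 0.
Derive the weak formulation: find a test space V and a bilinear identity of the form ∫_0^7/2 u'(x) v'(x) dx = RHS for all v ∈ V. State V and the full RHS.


V = H^1_0(0, 7/2) (so v(0) = v(7/2) = 0); weak form: ∫_0^7/2 u'v' dx = ∫_0^7/2 (x*(x - 1)) v dx for all v ∈ V.

Multiply both sides by a test function v and integrate from 0 to 7/2:
  ∫_0^7/2 −u''(x) v(x) dx = ∫_0^7/2 f(x) v(x) dx.
Integrate the LHS by parts once:
  ∫_0^7/2 −u'' v dx = −[u'(x) v(x)]_0^7/2 + ∫_0^7/2 u'(x) v'(x) dx.
Thus ∫_0^7/2 u'(x) v'(x) dx = ∫_0^7/2 f(x) v(x) dx + [u'(x) v(x)]_0^7/2.
Choose V so that boundary terms are either known or forced to vanish.
u is Dirichlet: u(0) = u(7/2) = 0. Let V = H^1_0(0, 7/2); then v(0) = v(7/2) = 0, and [u' v]_0^7/2 = 0.
Weak formulation: find u (satisfying any essential BC) such that ∫_0^7/2 u'(x) v'(x) dx = ∫_0^7/2 f v dx for all v ∈ V.
Substituting f(x) = x*(x - 1), the right-hand side is ∫_0^7/2 (x*(x - 1)) v dx.


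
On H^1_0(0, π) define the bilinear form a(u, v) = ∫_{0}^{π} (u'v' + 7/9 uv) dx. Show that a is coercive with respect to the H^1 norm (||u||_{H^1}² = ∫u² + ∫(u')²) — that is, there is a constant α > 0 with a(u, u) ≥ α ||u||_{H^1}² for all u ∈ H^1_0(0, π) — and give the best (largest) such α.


α = 8/9

Coercivity of a(·,·) on H^1_0(0, π) means a(u, u) ≥ α ||u||_{H^1}² for every u ∈ H^1_0.
The interval has length L = π, and Poincaré/coercivity depend only on L. Here a(u, u) = ∫(u')² + (7/9)·∫u².
Here 0 < c = 7/9 < 1. The condition a(u,u) ≥ α||u||_{H^1}² reads (1−α)∫(u')² ≥ (α−c)∫u². Any admissible α is ≤ 1 (rapidly oscillating u have ∫u²/∫(u')² → 0), and α = 1 would force 0 ≥ (1−c)∫u², impossible since c < 1; so 1−α > 0. By the sharp Poincaré inequality on H^1_0 of an interval of length L, ∫(u')² ≥ (π/L)²∫u² with equality for the first sine mode sin(π(x−x₀)/L) (x₀ the left endpoint), so the inequality holds for all u iff (1−α)(π/L)² ≥ α − c, i.e. α ≤ ((π/L)² + c)/((π/L)² + 1) = (1 + c(L/π)²)/(1 + (L/π)²). With (π/L)² = 1 and c = 7/9, the largest admissible constant is α = ((π/L)² + c)/((π/L)² + 1).
Simplifying, α = 8/9.


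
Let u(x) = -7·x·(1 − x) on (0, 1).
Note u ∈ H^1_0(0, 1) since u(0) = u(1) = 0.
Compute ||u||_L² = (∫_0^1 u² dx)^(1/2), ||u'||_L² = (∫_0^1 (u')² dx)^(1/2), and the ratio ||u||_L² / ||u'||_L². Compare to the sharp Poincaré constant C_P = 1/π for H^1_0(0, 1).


||u||_L² / ||u'||_L² = sqrt(10)/10 < C_P = 1/π.

u(x) = -7·x·(1 − x), so u'(x) = 14*x - 7.
u(x) = -7·x·(1 − x) vanishes at x = 0 and x = 1, so u ∈ H^1_0(0, 1). Differentiate via the product rule and integrate the resulting polynomials term by term.
  ∫_0^1 u² dx = ∫_0^1 (49*x^4 - 98*x^3 + 49*x^2) dx. Term by term:
    ∫_0^1 49*x^4 dx = 49/5;  ∫_0^1 -98*x^3 dx = -49/2;  ∫_0^1 49*x^2 dx = 49/3.
  Sum: 49/5 − 49/2 + 49/3 = 49/30.
  ∫_0^1 (u')² dx = ∫_0^1 (196*x^2 - 196*x + 49) dx. Term by term:
    ∫_0^1 196*x^2 dx = 196/3;  ∫_0^1 -196*x dx = -98;  ∫_0^1 49 dx = 49.
  Sum: 196/3 − 98 + 49 = 49/3.
∫_0^1 u² dx = 49/30, so ||u||_L² = 7*sqrt(30)/30.
∫_0^1 (u')² dx = 49/3, so ||u'||_L² = 7*sqrt(3)/3.
Ratio ||u||_L² / ||u'||_L² = sqrt(10)/10.
Sharp Poincaré constant on H^1_0(0, 1) is C_P = L/π = 1/π, achieved by sin(π·x).
A polynomial bump cannot attain the sharp Poincaré constant (only the first sine eigenfunction does), so the ratio is strictly less than C_P, consistent with ||u||_L² ≤ C_P ||u'||_L².


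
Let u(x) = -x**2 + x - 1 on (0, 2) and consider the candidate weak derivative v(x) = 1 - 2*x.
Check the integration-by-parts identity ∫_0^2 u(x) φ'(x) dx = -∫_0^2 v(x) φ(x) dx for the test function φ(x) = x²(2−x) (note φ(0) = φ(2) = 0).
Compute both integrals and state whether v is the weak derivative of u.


LHS = 28/15, RHS = 28/15. Yes, v = u' weakly.

u(x) = -x**2 + x - 1, classical derivative u'(x) = 1 - 2*x.
φ(x) = x²(2−x), so φ'(x) = x*(4 - 3*x).
Note φ(0) = φ(2) = 0, so the boundary term u·φ vanishes.
LHS = ∫_0^2 u(x) φ'(x) dx = ∫_0^2 (3*x^4 - 7*x^3 + 7*x^2 - 4*x) dx. Term by term:
  ∫_0^2 3*x^4 dx = 96/5;  ∫_0^2 -7*x^3 dx = -28;  ∫_0^2 7*x^2 dx = 56/3;
  ∫_0^2 -4*x dx = -8.
Sum: 96/5 − 28 + 56/3 − 8 = 28/15.
So LHS = 28/15.
∫_0^2 v(x) φ(x) dx = ∫_0^2 (2*x^4 - 5*x^3 + 2*x^2) dx. Term by term:
  ∫_0^2 2*x^4 dx = 64/5;  ∫_0^2 -5*x^3 dx = -20;  ∫_0^2 2*x^2 dx = 16/3.
Sum: 64/5 − 20 + 16/3 = -28/15.
So RHS = -∫_0^2 v(x) φ(x) dx = 28/15.
LHS = RHS, so the identity holds for this test φ.
Moreover u is smooth here and v(x) = u'(x) = 1 - 2*x pointwise, so the identity holds for every test function. Hence v is the weak derivative of u.


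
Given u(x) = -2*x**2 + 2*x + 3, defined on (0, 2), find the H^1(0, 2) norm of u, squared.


||u||_{H^1}^2 = 494/15

The H^1 norm (squared) on an interval (0, L) is
  ||u||_{H^1}^2 = ∫_0^L u(x)^2 dx + ∫_0^L u'(x)^2 dx.
Compute u'(x) = 2 - 4*x.
Then u(x)^2 = 4*x**4 - 8*x**3 - 8*x**2 + 12*x + 9 and u'(x)^2 = 16*x**2 - 16*x + 4.
Integrate each monomial from 0 to 2 using ∫_0^2 c·x^n dx = c·2^(n+1)/(n+1):
  ∫_0^2 u(x)^2 dx = ∫_0^2 (4*x^4 - 8*x^3 - 8*x^2 + 12*x + 9) dx. Term by term:
    ∫_0^2 4*x^4 dx = 128/5;  ∫_0^2 -8*x^3 dx = -32;  ∫_0^2 -8*x^2 dx = -64/3;
    ∫_0^2 12*x dx = 24;  ∫_0^2 9 dx = 18.
  Sum: 128/5 − 32 − 64/3 + 24 + 18 = 214/15.
  ∫_0^2 u'(x)^2 dx = ∫_0^2 (16*x^2 - 16*x + 4) dx. Term by term:
    ∫_0^2 16*x^2 dx = 128/3;  ∫_0^2 -16*x dx = -32;  ∫_0^2 4 dx = 8.
  Sum: 128/3 − 32 + 8 = 56/3.
Adding: ||u||_{H^1}^2 = 214/15 + 56/3 = 494/15.


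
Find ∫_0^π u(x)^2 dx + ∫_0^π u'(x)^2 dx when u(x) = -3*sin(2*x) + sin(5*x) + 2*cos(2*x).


||u||_{H^1(0,π)}^2 = 200/21 + 91*π/2

u'(x) = -4*sin(2*x) - 6*cos(2*x) + 5*cos(5*x).
Expand u² and (u')² and integrate term by term on (0, π), using: for integers n ≥ 1, ∫_0^π sin²(nx) dx = ∫_0^π cos²(nx) dx = π/2; for n ≠ n', ∫_0^π sin(nx)sin(n'x) dx = ∫_0^π cos(nx)cos(n'x) dx = 0; and by product-to-sum, ∫_0^π sin(nx)cos(n'x) dx = ½∫_0^π [sin((n+n')x) + sin((n−n')x)] dx, which is 0 when n+n' is even and 2n/(n²−n'²) when n+n' is odd (it need not vanish on (0, π)).
  u² squared terms: (-3)²·∫sin(2x)² dx = 9·π/2 = 9*π/2;  (2)²·∫cos(2x)² dx = 4·π/2 = 2*π;  (1)²·∫sin(5x)² dx = 1·π/2 = π/2.
  u² cross terms: 2·(-3)·(2)·∫sin(2x)·cos(2x) dx = -12·(0) = 0;  2·(-3)·(1)·∫sin(2x)·sin(5x) dx = -6·(0) = 0;  2·(2)·(1)·∫cos(2x)·sin(5x) dx = 4·(10/21) = 40/21.
  So ∫_0^π u² dx = 9*π/2 + 2*π + π/2 + 0 + 0 + 40/21 = 40/21 + 7*π.
  (u')² squared terms: (-6)²·∫cos(2x)² dx = 36·π/2 = 18*π;  (-4)²·∫sin(2x)² dx = 16·π/2 = 8*π;  (5)²·∫cos(5x)² dx = 25·π/2 = 25*π/2.
  (u')² cross terms: 2·(-6)·(-4)·∫cos(2x)·sin(2x) dx = 48·(0) = 0;  2·(-6)·(5)·∫cos(2x)·cos(5x) dx = -60·(0) = 0;  2·(-4)·(5)·∫sin(2x)·cos(5x) dx = -40·(-4/21) = 160/21.
  So ∫_0^π (u')² dx = 18*π + 8*π + 25*π/2 + 0 + 0 + 160/21 = 160/21 + 77*π/2.
||u||_{H^1}^2 = (40/21 + 7*π) + (160/21 + 77*π/2) = 200/21 + 91*π/2.


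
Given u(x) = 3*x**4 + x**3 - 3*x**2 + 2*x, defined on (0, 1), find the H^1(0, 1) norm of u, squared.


||u||_{H^1}^2 = 7487/420

The H^1 norm (squared) on an interval (0, L) is
  ||u||_{H^1}^2 = ∫_0^L u(x)^2 dx + ∫_0^L u'(x)^2 dx.
Compute u'(x) = 12*x**3 + 3*x**2 - 6*x + 2.
Then u(x)^2 = 9*x**8 + 6*x**7 - 17*x**6 + 6*x**5 + 13*x**4 - 12*x**3 + 4*x**2 and u'(x)^2 = 144*x**6 + 72*x**5 - 135*x**4 + 12*x**3 + 48*x**2 - 24*x + 4.
Integrate each monomial from 0 to 1 using ∫_0^1 c·x^n dx = c·1^(n+1)/(n+1):
  ∫_0^1 u(x)^2 dx = ∫_0^1 (9*x^8 + 6*x^7 - 17*x^6 + 6*x^5 + 13*x^4 - 12*x^3 + 4*x^2) dx. Term by term:
    ∫_0^1 9*x^8 dx = 1;  ∫_0^1 6*x^7 dx = 3/4;  ∫_0^1 -17*x^6 dx = -17/7;
    ∫_0^1 6*x^5 dx = 1;  ∫_0^1 13*x^4 dx = 13/5;  ∫_0^1 -12*x^3 dx = -3;
    ∫_0^1 4*x^2 dx = 4/3.
  Sum: 1 + 3/4 − 17/7 + 1 + 13/5 − 3 + 4/3 = 527/420.
  ∫_0^1 u'(x)^2 dx = ∫_0^1 (144*x^6 + 72*x^5 - 135*x^4 + 12*x^3 + 48*x^2 - 24*x + 4) dx. Term by term:
    ∫_0^1 144*x^6 dx = 144/7;  ∫_0^1 72*x^5 dx = 12;  ∫_0^1 -135*x^4 dx = -27;
    ∫_0^1 12*x^3 dx = 3;  ∫_0^1 48*x^2 dx = 16;  ∫_0^1 -24*x dx = -12;
    ∫_0^1 4 dx = 4.
  Sum: 144/7 + 12 − 27 + 3 + 16 − 12 + 4 = 116/7.
Adding: ||u||_{H^1}^2 = 527/420 + 116/7 = 7487/420.


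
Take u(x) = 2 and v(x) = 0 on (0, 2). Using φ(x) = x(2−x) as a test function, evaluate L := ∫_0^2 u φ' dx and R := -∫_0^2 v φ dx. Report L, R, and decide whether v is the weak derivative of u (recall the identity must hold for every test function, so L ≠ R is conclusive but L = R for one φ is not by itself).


LHS = 0, RHS = 0. Yes, v = u' weakly.

u(x) = 2, classical derivative u'(x) = 0.
φ(x) = x(2−x), so φ'(x) = 2 - 2*x.
Note φ(0) = φ(2) = 0, so the boundary term u·φ vanishes.
LHS = ∫_0^2 u(x) φ'(x) dx = ∫_0^2 (4 - 4*x) dx. Term by term:
  ∫_0^2 -4*x dx = -8;  ∫_0^2 4 dx = 8.
Sum: -8 + 8 = 0.
So LHS = 0.
∫_0^2 v(x) φ(x) dx = ∫_0^2 (0) dx. Term by term:
  ∫_0^2 0 dx = 0.
So RHS = -∫_0^2 v(x) φ(x) dx = 0.
LHS = RHS, so the identity holds for this test φ.
Moreover u is smooth here and v(x) = u'(x) = 0 pointwise, so the identity holds for every test function. Hence v is the weak derivative of u.


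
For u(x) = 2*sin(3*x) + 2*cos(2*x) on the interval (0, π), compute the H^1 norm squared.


||u||_{H^1(0,π)}^2 = 48 + 30*π

u'(x) = -4*sin(2*x) + 6*cos(3*x).
Expand u² and (u')² and integrate term by term on (0, π), using: for integers n ≥ 1, ∫_0^π sin²(nx) dx = ∫_0^π cos²(nx) dx = π/2; for n ≠ n', ∫_0^π sin(nx)sin(n'x) dx = ∫_0^π cos(nx)cos(n'x) dx = 0; and by product-to-sum, ∫_0^π sin(nx)cos(n'x) dx = ½∫_0^π [sin((n+n')x) + sin((n−n')x)] dx, which is 0 when n+n' is even and 2n/(n²−n'²) when n+n' is odd (it need not vanish on (0, π)).
  u² squared terms: (2)²·∫cos(2x)² dx = 4·π/2 = 2*π;  (2)²·∫sin(3x)² dx = 4·π/2 = 2*π.
  u² cross terms: 2·(2)·(2)·∫cos(2x)·sin(3x) dx = 8·(6/5) = 48/5.
  So ∫_0^π u² dx = 2*π + 2*π + 48/5 = 48/5 + 4*π.
  (u')² squared terms: (-4)²·∫sin(2x)² dx = 16·π/2 = 8*π;  (6)²·∫cos(3x)² dx = 36·π/2 = 18*π.
  (u')² cross terms: 2·(-4)·(6)·∫sin(2x)·cos(3x) dx = -48·(-4/5) = 192/5.
  So ∫_0^π (u')² dx = 8*π + 18*π + 192/5 = 192/5 + 26*π.
||u||_{H^1}^2 = (48/5 + 4*π) + (192/5 + 26*π) = 48 + 30*π.


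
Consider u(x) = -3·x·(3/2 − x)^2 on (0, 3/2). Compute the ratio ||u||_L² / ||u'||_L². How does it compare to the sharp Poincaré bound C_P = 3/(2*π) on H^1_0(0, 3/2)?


||u||_L² / ||u'||_L² = 3*sqrt(14)/28 < C_P = 3/(2*π).

u(x) = -3·x·(3/2 − x)^2, so u'(x) = -9*x^2 + 18*x - 27/4.
u(x) = -3·x·(3/2 − x)^2 vanishes at x = 0 and x = 3/2, so u ∈ H^1_0(0, 3/2). Differentiate via the product rule and integrate the resulting polynomials term by term.
  ∫_0^3/2 u² dx = ∫_0^3/2 (9*x^6 - 54*x^5 + 243*x^4/2 - 243*x^3/2 + 729*x^2/16) dx. Term by term:
    ∫_0^3/2 9*x^6 dx = 19683/896;  ∫_0^3/2 -54*x^5 dx = -6561/64;  ∫_0^3/2 243*x^4/2 dx = 59049/320;
    ∫_0^3/2 -243*x^3/2 dx = -19683/128;  ∫_0^3/2 729*x^2/16 dx = 6561/128.
  Sum: 19683/896 − 6561/64 + 59049/320 − 19683/128 + 6561/128 = 6561/4480.
  ∫_0^3/2 (u')² dx = ∫_0^3/2 (81*x^4 - 324*x^3 + 891*x^2/2 - 243*x + 729/16) dx. Term by term:
    ∫_0^3/2 81*x^4 dx = 19683/160;  ∫_0^3/2 -324*x^3 dx = -6561/16;  ∫_0^3/2 891*x^2/2 dx = 8019/16;
    ∫_0^3/2 -243*x dx = -2187/8;  ∫_0^3/2 729/16 dx = 2187/32.
  Sum: 19683/160 − 6561/16 + 8019/16 − 2187/8 + 2187/32 = 729/80.
∫_0^3/2 u² dx = 6561/4480, so ||u||_L² = 81*sqrt(70)/560.
∫_0^3/2 (u')² dx = 729/80, so ||u'||_L² = 27*sqrt(5)/20.
Ratio ||u||_L² / ||u'||_L² = 3*sqrt(14)/28.
Sharp Poincaré constant on H^1_0(0, 3/2) is C_P = L/π = 3/(2*π), achieved by sin(2*π/3·x).
A polynomial bump cannot attain the sharp Poincaré constant (only the first sine eigenfunction does), so the ratio is strictly less than C_P, consistent with ||u||_L² ≤ C_P ||u'||_L².


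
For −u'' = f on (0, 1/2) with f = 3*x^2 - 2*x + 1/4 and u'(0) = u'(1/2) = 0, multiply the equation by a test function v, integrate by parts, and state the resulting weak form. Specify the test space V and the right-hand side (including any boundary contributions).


V = H^1(0, 1/2) (no boundary constraint on v; u is determined up to an additive constant); weak form: ∫_0^1/2 u'v' dx = ∫_0^1/2 (3*x^2 - 2*x + 1/4) v dx for all v ∈ V.

Multiply both sides by a test function v and integrate from 0 to 1/2:
  ∫_0^1/2 −u''(x) v(x) dx = ∫_0^1/2 f(x) v(x) dx.
Integrate the LHS by parts once:
  ∫_0^1/2 −u'' v dx = −[u'(x) v(x)]_0^1/2 + ∫_0^1/2 u'(x) v'(x) dx.
Thus ∫_0^1/2 u'(x) v'(x) dx = ∫_0^1/2 f(x) v(x) dx + [u'(x) v(x)]_0^1/2.
Choose V so that boundary terms are either known or forced to vanish.
u has homogeneous Neumann: u'(0) = u'(1/2) = 0. So [u' v]_0^1/2 = 0·v(1/2) − 0·v(0) = 0 for any v; take V = H^1(0, 1/2).
Weak formulation: find u (satisfying any essential BC) such that ∫_0^1/2 u'(x) v'(x) dx = ∫_0^1/2 f v dx for all v ∈ V (homogeneous Neumann, so boundary terms vanish).
Substituting f(x) = 3*x^2 - 2*x + 1/4, the right-hand side is ∫_0^1/2 (3*x^2 - 2*x + 1/4) v dx.
Compatibility check (pure Neumann): taking v ≡ 1 ∈ V gives 0 = ∫_0^1/2 f dx + (0) − (0), i.e. ∫_0^1/2 f dx must equal u'(0) − u'(1/2) = 0. Indeed ∫_0^1/2 (3*x^2 - 2*x + 1/4) dx = 0, so the data are compatible. The solution is then unique only up to an additive constant (fix it e.g. by requiring ∫_0^1/2 u dx = 0).


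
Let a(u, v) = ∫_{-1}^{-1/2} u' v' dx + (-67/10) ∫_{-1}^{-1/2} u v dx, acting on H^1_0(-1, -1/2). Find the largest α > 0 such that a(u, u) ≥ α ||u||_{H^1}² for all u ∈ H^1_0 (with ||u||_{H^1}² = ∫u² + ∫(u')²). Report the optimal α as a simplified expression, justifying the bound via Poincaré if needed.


α = (-67 + 40*π^2)/(10*(1 + 4*π^2))

Coercivity of a(·,·) on H^1_0(-1, -1/2) means a(u, u) ≥ α ||u||_{H^1}² for every u ∈ H^1_0.
The interval has length L = 1/2, and Poincaré/coercivity depend only on L. Here a(u, u) = ∫(u')² + (-67/10)·∫u².
Here c = -67/10 < 0 with |c| < (π/L)² = 4*π^2, so coercivity still holds. The condition a(u,u) ≥ α||u||_{H^1}² reads (1−α)∫(u')² ≥ (α−c)∫u². Any admissible α is ≤ 1 (rapidly oscillating u have ∫u²/∫(u')² → 0), and α = 1 would force 0 ≥ (1−c)∫u², impossible since c < 1; so 1−α > 0. By the sharp Poincaré inequality on H^1_0 of an interval of length L, ∫(u')² ≥ (π/L)²∫u² with equality for the first sine mode sin(π(x−x₀)/L) (x₀ the left endpoint), so the inequality holds for all u iff (1−α)(π/L)² ≥ α − c, i.e. α ≤ ((π/L)² + c)/((π/L)² + 1) = (1 + c(L/π)²)/(1 + (L/π)²). (Direct route, valid since c ≤ 0: Poincaré gives c∫u² ≥ c(L/π)²∫(u')², so a(u,u) ≥ (1 + c(L/π)²)∫(u')², while ||u||_{H^1}² ≤ (1 + (L/π)²)∫(u')²; dividing yields the same α.) With (π/L)² = 4*π^2 and c = -67/10, the largest admissible constant is α = ((π/L)² + c)/((π/L)² + 1).
Simplifying, α = (-67 + 40*π^2)/(10*(1 + 4*π^2)).


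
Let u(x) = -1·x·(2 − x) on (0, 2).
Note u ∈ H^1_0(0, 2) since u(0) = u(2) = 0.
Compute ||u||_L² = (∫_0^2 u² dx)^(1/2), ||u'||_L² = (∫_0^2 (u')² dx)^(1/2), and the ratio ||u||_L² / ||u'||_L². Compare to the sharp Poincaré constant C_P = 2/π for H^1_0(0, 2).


||u||_L² / ||u'||_L² = sqrt(10)/5 < C_P = 2/π.

u(x) = -1·x·(2 − x), so u'(x) = 2*x - 2.
u(x) = -1·x·(2 − x) vanishes at x = 0 and x = 2, so u ∈ H^1_0(0, 2). Differentiate via the product rule and integrate the resulting polynomials term by term.
  ∫_0^2 u² dx = ∫_0^2 (x^4 - 4*x^3 + 4*x^2) dx. Term by term:
    ∫_0^2 x^4 dx = 32/5;  ∫_0^2 -4*x^3 dx = -16;  ∫_0^2 4*x^2 dx = 32/3.
  Sum: 32/5 − 16 + 32/3 = 16/15.
  ∫_0^2 (u')² dx = ∫_0^2 (4*x^2 - 8*x + 4) dx. Term by term:
    ∫_0^2 4*x^2 dx = 32/3;  ∫_0^2 -8*x dx = -16;  ∫_0^2 4 dx = 8.
  Sum: 32/3 − 16 + 8 = 8/3.
∫_0^2 u² dx = 16/15, so ||u||_L² = 4*sqrt(15)/15.
∫_0^2 (u')² dx = 8/3, so ||u'||_L² = 2*sqrt(6)/3.
Ratio ||u||_L² / ||u'||_L² = sqrt(10)/5.
Sharp Poincaré constant on H^1_0(0, 2) is C_P = L/π = 2/π, achieved by sin(π/2·x).
A polynomial bump cannot attain the sharp Poincaré constant (only the first sine eigenfunction does), so the ratio is strictly less than C_P, consistent with ||u||_L² ≤ C_P ||u'||_L².


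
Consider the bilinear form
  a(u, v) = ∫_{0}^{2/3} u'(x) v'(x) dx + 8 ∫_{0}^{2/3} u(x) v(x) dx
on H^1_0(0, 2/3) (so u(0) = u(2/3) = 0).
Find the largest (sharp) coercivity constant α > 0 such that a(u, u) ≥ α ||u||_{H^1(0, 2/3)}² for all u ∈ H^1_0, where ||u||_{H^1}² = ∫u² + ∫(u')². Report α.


α = 1

Coercivity of a(·,·) on H^1_0(0, 2/3) means a(u, u) ≥ α ||u||_{H^1}² for every u ∈ H^1_0.
The interval has length L = 2/3, and Poincaré/coercivity depend only on L. Here a(u, u) = ∫(u')² + (8)·∫u².
Here c = 8 ≥ 1, so a(u,u) = ∫(u')² + c∫u² ≥ ∫(u')² + ∫u² = ||u||_{H^1}², i.e. α = 1 works. No larger α is possible: a(u,u) ≥ α||u||_{H^1}² means (1−α)∫(u')² ≥ (α−c)∫u², and for the modes u_n = sin(nπ(x−x₀)/L) (x₀ the left endpoint) one has ∫u_n²/∫(u_n')² = (L/(nπ))² → 0, so a(u_n,u_n)/||u_n||_{H^1}² → 1. Hence the optimal constant is α = 1.
Therefore α = 1.


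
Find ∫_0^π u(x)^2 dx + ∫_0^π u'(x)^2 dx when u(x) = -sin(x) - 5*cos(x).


||u||_{H^1(0,π)}^2 = 26*π

u'(x) = 5*sin(x) - cos(x).
Expand u² and (u')² and integrate term by term on (0, π), using: for integers n ≥ 1, ∫_0^π sin²(nx) dx = ∫_0^π cos²(nx) dx = π/2; for n ≠ n', ∫_0^π sin(nx)sin(n'x) dx = ∫_0^π cos(nx)cos(n'x) dx = 0; and by product-to-sum, ∫_0^π sin(nx)cos(n'x) dx = ½∫_0^π [sin((n+n')x) + sin((n−n')x)] dx, which is 0 when n+n' is even and 2n/(n²−n'²) when n+n' is odd (it need not vanish on (0, π)).
  u² squared terms: (-1)²·∫sin(x)² dx = 1·π/2 = π/2;  (-5)²·∫cos(x)² dx = 25·π/2 = 25*π/2.
  u² cross terms: 2·(-1)·(-5)·∫sin(x)·cos(x) dx = 10·(0) = 0.
  So ∫_0^π u² dx = π/2 + 25*π/2 + 0 = 13*π.
  (u')² squared terms: (-1)²·∫cos(x)² dx = 1·π/2 = π/2;  (5)²·∫sin(x)² dx = 25·π/2 = 25*π/2.
  (u')² cross terms: 2·(-1)·(5)·∫cos(x)·sin(x) dx = -10·(0) = 0.
  So ∫_0^π (u')² dx = π/2 + 25*π/2 + 0 = 13*π.
||u||_{H^1}^2 = (13*π) + (13*π) = 26*π.
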